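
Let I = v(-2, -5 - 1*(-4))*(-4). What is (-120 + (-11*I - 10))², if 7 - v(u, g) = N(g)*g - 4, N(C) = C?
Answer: 96100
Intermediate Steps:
v(u, g) = 11 - g² (v(u, g) = 7 - (g*g - 4) = 7 - (g² - 4) = 7 - (-4 + g²) = 7 + (4 - g²) = 11 - g²)
I = -40 (I = (11 - (-5 - 1*(-4))²)*(-4) = (11 - (-5 + 4)²)*(-4) = (11 - 1*(-1)²)*(-4) = (11 - 1*1)*(-4) = (11 - 1)*(-4) = 10*(-4) = -40)
(-120 + (-11*I - 10))² = (-120 + (-11*(-40) - 10))² = (-120 + (440 - 10))² = (-120 + 430)² = 310² = 96100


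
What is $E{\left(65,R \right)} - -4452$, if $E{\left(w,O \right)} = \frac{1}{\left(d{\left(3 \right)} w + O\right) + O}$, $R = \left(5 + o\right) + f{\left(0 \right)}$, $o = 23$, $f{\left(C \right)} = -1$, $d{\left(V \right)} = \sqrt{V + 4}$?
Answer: $\frac{118685814}{26659} + \frac{65 \sqrt{7}}{26659} \approx 4452.0$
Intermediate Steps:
$d{\left(V \right)} = \sqrt{4 + V}$
$R = 27$ ($R = \left(5 + 23\right) - 1 = 28 - 1 = 27$)
$E{\left(w,O \right)} = \frac{1}{2 O + w \sqrt{7}}$ ($E{\left(w,O \right)} = \frac{1}{\left(\sqrt{4 + 3} w + O\right) + O} = \frac{1}{\left(\sqrt{7} w + O\right) + O} = \frac{1}{\left(w \sqrt{7} + O\right) + O} = \frac{1}{\left(O + w \sqrt{7}\right) + O} = \frac{1}{2 O + w \sqrt{7}}$)
$E{\left(65,R \right)} - -4452 = \frac{1}{2 \cdot 27 + 65 \sqrt{7}} - -4452 = \frac{1}{54 + 65 \sqrt{7}} + 4452 = 4452 + \frac{1}{54 + 65 \sqrt{7}}$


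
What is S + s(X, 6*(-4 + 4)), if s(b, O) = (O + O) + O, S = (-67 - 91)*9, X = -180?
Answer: -1422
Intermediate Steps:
S = -1422 (S = -158*9 = -1422)
s(b, O) = 3*O (s(b, O) = 2*O + O = 3*O)
S + s(X, 6*(-4 + 4)) = -1422 + 3*(6*(-4 + 4)) = -1422 + 3*(6*0) = -1422 + 3*0 = -1422 + 0 = -1422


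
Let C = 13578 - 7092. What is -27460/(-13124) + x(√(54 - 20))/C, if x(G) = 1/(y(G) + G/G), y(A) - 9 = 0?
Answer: 445267181/212805660 ≈ 2.0924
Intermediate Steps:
C = 6486
y(A) = 9 (y(A) = 9 + 0 = 9)
x(G) = ⅒ (x(G) = 1/(9 + G/G) = 1/(9 + 1) = 1/10 = ⅒)
-27460/(-13124) + x(√(54 - 20))/C = -27460/(-13124) + (⅒)/6486 = -27460*(-1/13124) + (⅒)*(1/6486) = 6865/3281 + 1/64860 = 445267181/212805660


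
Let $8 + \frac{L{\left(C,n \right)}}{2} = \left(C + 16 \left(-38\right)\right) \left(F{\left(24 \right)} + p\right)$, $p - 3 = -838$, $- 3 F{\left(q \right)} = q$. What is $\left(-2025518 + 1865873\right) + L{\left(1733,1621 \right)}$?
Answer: $-2056411$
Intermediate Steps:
$F{\left(q \right)} = - \frac{q}{3}$
$p = -835$ ($p = 3 - 838 = -835$)
$L{\left(C,n \right)} = 1025072 - 1686 C$ ($L{\left(C,n \right)} = -16 + 2 \left(C + 16 \left(-38\right)\right) \left(\left(- \frac{1}{3}\right) 24 - 835\right) = -16 + 2 \left(C - 608\right) \left(-8 - 835\right) = -16 + 2 \left(-608 + C\right) \left(-843\right) = -16 + 2 \left(512544 - 843 C\right) = -16 - \left(-1025088 + 1686 C\right) = 1025072 - 1686 C$)
$\left(-2025518 + 1865873\right) + L{\left(1733,1621 \right)} = \left(-2025518 + 1865873\right) + \left(1025072 - 2921838\right) = -159645 + \left(1025072 - 2921838\right) = -159645 - 1896766 = -2056411$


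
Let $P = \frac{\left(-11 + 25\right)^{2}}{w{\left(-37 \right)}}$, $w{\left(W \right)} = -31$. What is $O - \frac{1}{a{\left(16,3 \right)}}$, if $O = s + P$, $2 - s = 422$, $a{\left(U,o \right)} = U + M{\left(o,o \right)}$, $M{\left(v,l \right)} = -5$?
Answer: $- \frac{145407}{341} \approx -426.41$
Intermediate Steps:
$P = - \frac{196}{31}$ ($P = \frac{\left(-11 + 25\right)^{2}}{-31} = 14^{2} \left(- \frac{1}{31}\right) = 196 \left(- \frac{1}{31}\right) = - \frac{196}{31} \approx -6.3226$)
$a{\left(U,o \right)} = -5 + U$ ($a{\left(U,o \right)} = U - 5 = -5 + U$)
$s = -420$ ($s = 2 - 422 = -420$)
$O = - \frac{13216}{31}$ ($O = -420 - \frac{196}{31} = - \frac{13216}{31} \approx -426.32$)
$O - \frac{1}{a{\left(16,3 \right)}} = - \frac{13216}{31} - \frac{1}{-5 + 16} = - \frac{13216}{31} - \frac{1}{11} = - \frac{145407}{341}$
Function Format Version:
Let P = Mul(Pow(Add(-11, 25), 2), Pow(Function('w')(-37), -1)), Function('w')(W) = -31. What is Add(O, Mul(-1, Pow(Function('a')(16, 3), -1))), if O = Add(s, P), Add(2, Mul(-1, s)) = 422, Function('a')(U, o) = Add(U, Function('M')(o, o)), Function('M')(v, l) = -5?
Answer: Rational(-145407, 341) ≈ -426.41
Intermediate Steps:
P = Rational(-196, 31) (P = Mul(Pow(Add(-11, 25), 2), Pow(-31, -1)) = Mul(Pow(14, 2), Rational(-1, 31)) = Mul(196, Rational(-1, 31)) = Rational(-196, 31) ≈ -6.3226)
Function('a')(U, o) = Add(-5, U) (Function('a')(U, o) = Add(U, -5) = Add(-5, U))
s = -420 (s = Add(2, Mul(-1, 422)) = Add(2, -422) = -420)
O = Rational(-13216, 31) (O = Add(-420, Rational(-196, 31)) = Rational(-13216, 31) ≈ -426.32)
Add(O, Mul(-1, Pow(Function('a')(16, 3), -1))) = Add(Rational(-13216, 31), Mul(-1, Pow(Add(-5, 16), -1))) = Add(Rational(-13216, 31), Mul(-1, Pow(11, -1))) = Add(Rational(-13216, 31), Mul(-1, Rational(1, 11))) = Add(Rational(-13216, 31), Rational(-1, 11)) = Rational(-145407, 341)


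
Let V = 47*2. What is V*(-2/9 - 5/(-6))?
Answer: 517/9 ≈ 57.444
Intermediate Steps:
V = 94
V*(-2/9 - 5/(-6)) = 94*(-2/9 - 5/(-6)) = 94*(-2*1/9 - 5*(-1/6)) = 94*(-2/9 + 5/6) = 94*(11/18) = 517/9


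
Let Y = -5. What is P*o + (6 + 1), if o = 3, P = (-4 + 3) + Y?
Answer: -11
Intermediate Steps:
P = -6 (P = (-4 + 3) - 5 = -1 - 5 = -6)
P*o + (6 + 1) = -6*3 + (6 + 1) = -18 + 7 = -11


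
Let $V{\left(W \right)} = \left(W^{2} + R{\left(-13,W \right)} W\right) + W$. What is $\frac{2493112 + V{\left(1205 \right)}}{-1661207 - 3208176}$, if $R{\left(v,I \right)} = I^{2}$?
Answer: $- \frac{1753636467}{4869383} \approx -360.14$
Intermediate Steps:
$V{\left(W \right)} = W + W^{2} + W^{3}$ ($V{\left(W \right)} = \left(W^{2} + W^{2} W\right) + W = \left(W^{2} + W^{3}\right) + W = W + W^{2} + W^{3}$)
$\frac{2493112 + V{\left(1205 \right)}}{-1661207 - 3208176} = \frac{2493112 + 1205 \left(1 + 1205 + 1205^{2}\right)}{-1661207 - 3208176} = \frac{2493112 + 1205 \left(1 + 1205 + 1452025\right)}{-4869383} = \left(2493112 + 1205 \cdot 1453231\right) \left(- \frac{1}{4869383}\right) = \left(2493112 + 1751143355\right) \left(- \frac{1}{4869383}\right) = 1753636467 \left(- \frac{1}{4869383}\right) = - \frac{1753636467}{4869383}$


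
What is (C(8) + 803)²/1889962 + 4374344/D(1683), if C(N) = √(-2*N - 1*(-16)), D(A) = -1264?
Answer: -258329028011/74653499 ≈ -3460.4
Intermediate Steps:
C(N) = √(16 - 2*N) (C(N) = √(-2*N + 16) = √(16 - 2*N))
(C(8) + 803)²/1889962 + 4374344/D(1683) = (√(16 - 2*8) + 803)²/1889962 + 4374344/(-1264) = (√(16 - 16) + 803)²*(1/1889962) + 4374344*(-1/1264) = (√0 + 803)²*(1/1889962) - 546793/158 = (0 + 803)²*(1/1889962) - 546793/158 = 803²*(1/1889962) - 546793/158 = 644809*(1/1889962) - 546793/158 = 644809/1889962 - 546793/158 = -258329028011/74653499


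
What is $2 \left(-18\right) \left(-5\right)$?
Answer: $180$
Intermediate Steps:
$2 \left(-18\right) \left(-5\right) = \left(-36\right) \left(-5\right) = 180$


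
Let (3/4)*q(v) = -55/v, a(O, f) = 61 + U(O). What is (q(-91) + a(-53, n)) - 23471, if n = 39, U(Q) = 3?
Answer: -6389891/273 ≈ -23406.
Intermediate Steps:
a(O, f) = 64 (a(O, f) = 61 + 3 = 64)
q(v) = -220/(3*v) (q(v) = 4*(-55/v)/3 = -220/(3*v))
(q(-91) + a(-53, n)) - 23471 = (-220/3/(-91) + 64) - 23471 = (-220/3*(-1/91) + 64) - 23471 = (220/273 + 64) - 23471 = 17692/273 - 23471 = -6389891/273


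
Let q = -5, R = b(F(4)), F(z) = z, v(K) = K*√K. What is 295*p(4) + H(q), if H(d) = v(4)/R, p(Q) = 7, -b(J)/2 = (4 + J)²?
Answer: 33039/16 ≈ 2064.9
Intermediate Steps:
v(K) = K^(3/2)
b(J) = -2*(4 + J)²
R = -128 (R = -2*(4 + 4)² = -2*8² = -2*64 = -128)
H(d) = -1/16 (H(d) = 4^(3/2)/(-128) = 8*(-1/128) = -1/16)
295*p(4) + H(q) = 295*7 - 1/16 = 2065 - 1/16 = 33039/16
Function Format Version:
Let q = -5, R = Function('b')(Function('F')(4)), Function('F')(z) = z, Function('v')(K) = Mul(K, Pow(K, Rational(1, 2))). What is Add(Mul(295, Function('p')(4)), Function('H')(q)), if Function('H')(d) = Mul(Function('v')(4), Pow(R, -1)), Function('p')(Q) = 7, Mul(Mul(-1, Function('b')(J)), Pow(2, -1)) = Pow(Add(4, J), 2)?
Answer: Rational(33039, 16) ≈ 2064.9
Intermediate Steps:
Function('v')(K) = Pow(K, Rational(3, 2))
Function('b')(J) = Mul(-2, Pow(Add(4, J), 2))
R = -128 (R = Mul(-2, Pow(Add(4, 4), 2)) = Mul(-2, Pow(8, 2)) = Mul(-2, 64) = -128)
Function('H')(d) = Rational(-1, 16) (Function('H')(d) = Mul(Pow(4, Rational(3, 2)), Pow(-128, -1)) = Mul(8, Rational(-1, 128)) = Rational(-1, 16))
Add(Mul(295, Function('p')(4)), Function('H')(q)) = Add(Mul(295, 7), Rational(-1, 16)) = Add(2065, Rational(-1, 16)) = Rational(33039, 16)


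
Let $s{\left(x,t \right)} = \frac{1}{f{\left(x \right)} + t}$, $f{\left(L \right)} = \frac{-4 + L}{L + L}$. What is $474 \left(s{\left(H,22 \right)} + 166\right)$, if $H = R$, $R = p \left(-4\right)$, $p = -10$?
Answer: $\frac{35338596}{449} \approx 78705.0$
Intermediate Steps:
$R = 40$ ($R = \left(-10\right) \left(-4\right) = 40$)
$f{\left(L \right)} = \frac{-4 + L}{2 L}$
$H = 40$
$s{\left(x,t \right)} = \frac{1}{t + \frac{-4 + x}{2 x}}$ ($s{\left(x,t \right)} = \frac{1}{\frac{-4 + x}{2 x} + t} = \frac{1}{t + \frac{-4 + x}{2 x}}$)
$474 \left(s{\left(H,22 \right)} + 166\right) = 474 \left(2 \cdot 40 \frac{1}{-4 + 40 + 2 \cdot 22 \cdot 40} + 166\right) = 474 \left(2 \cdot 40 \frac{1}{-4 + 40 + 1760} + 166\right) = 474 \left(2 \cdot 40 \cdot \frac{1}{1796} + 166\right) = 474 \left(\frac{20}{449} + 166\right) = 474 \cdot \frac{74554}{449} = \frac{35338596}{449}$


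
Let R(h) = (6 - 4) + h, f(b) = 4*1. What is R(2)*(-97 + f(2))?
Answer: -372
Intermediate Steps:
f(b) = 4
R(h) = 2 + h
R(2)*(-97 + f(2)) = (2 + 2)*(-97 + 4) = 4*(-93) = -372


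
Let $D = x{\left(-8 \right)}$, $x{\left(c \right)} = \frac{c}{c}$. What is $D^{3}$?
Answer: $1$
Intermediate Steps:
$x{\left(c \right)} = 1$
$D = 1$
$D^{3} = 1^{3} = 1$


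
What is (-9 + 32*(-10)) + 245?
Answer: -84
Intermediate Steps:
(-9 + 32*(-10)) + 245 = (-9 - 320) + 245 = -329 + 245 = -84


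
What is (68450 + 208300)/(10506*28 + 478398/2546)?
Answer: 39144750/41635007 ≈ 0.94019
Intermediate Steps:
(68450 + 208300)/(10506*28 + 478398/2546) = 276750/(294168 + 478398*(1/2546)) = 276750/(294168 + 239199/1273) = 276750/(374715063/1273) = 276750*(1273/374715063) = 39144750/41635007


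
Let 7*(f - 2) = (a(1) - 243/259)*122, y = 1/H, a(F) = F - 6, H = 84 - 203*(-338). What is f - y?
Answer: -257982057/2541826 ≈ -101.49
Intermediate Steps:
H = 68698 (H = 84 + 68614 = 68698)
a(F) = -6 + F
y = 1/68698 ≈ 1.4556e-5
f = -184010/1813 (f = 2 + (((-6 + 1) - 243/259)*122)/7 = 2 + ((-5 - 243*1/259)*122)/7 = 2 + ((-5 - 243/259)*122)/7 = 2 + (-1538/259*122)/7 = 2 + (⅐)*(-187636/259) = 2 - 187636/1813 = -184010/1813 ≈ -101.49)
f - y = -184010/1813 - 1*1/68698 = -184010/1813 - 1/68698 = -257982057/2541826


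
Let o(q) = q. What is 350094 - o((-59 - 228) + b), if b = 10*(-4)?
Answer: 350421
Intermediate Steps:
b = -40
350094 - o((-59 - 228) + b) = 350094 - ((-59 - 228) - 40) = 350094 - (-287 - 40) = 350094 - 1*(-327) = 350094 + 327 = 350421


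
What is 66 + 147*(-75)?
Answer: -10959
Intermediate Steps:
66 + 147*(-75) = 66 - 11025 = -10959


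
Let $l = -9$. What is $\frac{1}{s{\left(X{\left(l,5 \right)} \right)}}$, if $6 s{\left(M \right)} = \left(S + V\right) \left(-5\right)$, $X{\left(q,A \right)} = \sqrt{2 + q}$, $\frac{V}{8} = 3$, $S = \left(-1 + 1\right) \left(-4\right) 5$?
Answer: $- \frac{1}{20} \approx -0.05$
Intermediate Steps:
$S = 0$ ($S = 0 \left(-4\right) 5 = 0 \cdot 5 = 0$)
$V = 24$ ($V = 8 \cdot 3 = 24$)
$s{\left(M \right)} = -20$ ($s{\left(M \right)} = \frac{\left(0 + 24\right) \left(-5\right)}{6} = \frac{24 \left(-5\right)}{6} = \frac{1}{6} \left(-120\right) = -20$)
$\frac{1}{s{\left(X{\left(l,5 \right)} \right)}} = \frac{1}{-20} = - \frac{1}{20}$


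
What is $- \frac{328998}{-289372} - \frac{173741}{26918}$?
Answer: $- \frac{5177476561}{973664437} \approx -5.3175$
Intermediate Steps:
$- \frac{328998}{-289372} - \frac{173741}{26918} = \left(-328998\right) \left(- \frac{1}{289372}\right) - \frac{173741}{26918} = \frac{164499}{144686} - \frac{173741}{26918} = - \frac{5177476561}{973664437}$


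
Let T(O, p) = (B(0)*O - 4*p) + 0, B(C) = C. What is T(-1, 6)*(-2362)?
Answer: 56688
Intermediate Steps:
T(O, p) = -4*p (T(O, p) = (0*O - 4*p) + 0 = (0 - 4*p) + 0 = -4*p + 0 = -4*p)
T(-1, 6)*(-2362) = -4*6*(-2362) = -24*(-2362) = 56688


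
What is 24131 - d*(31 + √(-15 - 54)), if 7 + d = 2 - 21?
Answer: 24937 + 26*I*√69 ≈ 24937.0 + 215.97*I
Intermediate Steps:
d = -26 (d = -7 + (2 - 21) = -7 - 19 = -26)
24131 - d*(31 + √(-15 - 54)) = 24131 - (-26)*(31 + √(-15 - 54)) = 24131 - (-26)*(31 + √(-69)) = 24131 - (-26)*(31 + I*√69) = 24131 - (-806 - 26*I*√69) = 24131 + (806 + 26*I*√69) = 24937 + 26*I*√69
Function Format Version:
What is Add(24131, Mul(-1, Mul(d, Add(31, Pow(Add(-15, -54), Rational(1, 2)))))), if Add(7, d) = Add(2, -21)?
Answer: Add(24937, Mul(26, I, Pow(69, Rational(1, 2)))) ≈ Add(24937., Mul(215.97, I))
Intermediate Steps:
d = -26 (d = Add(-7, Add(2, -21)) = Add(-7, -19) = -26)
Add(24131, Mul(-1, Mul(d, Add(31, Pow(Add(-15, -54), Rational(1, 2)))))) = Add(24131, Mul(-1, Mul(-26, Add(31, Pow(Add(-15, -54), Rational(1, 2)))))) = Add(24131, Mul(-1, Mul(-26, Add(31, Pow(-69, Rational(1, 2)))))) = Add(24131, Mul(-1, Mul(-26, Add(31, Mul(I, Pow(69, Rational(1, 2))))))) = Add(24131, Mul(-1, Add(-806, Mul(-26, I, Pow(69, Rational(1, 2)))))) = Add(24131, Add(806, Mul(26, I, Pow(69, Rational(1, 2))))) = Add(24937, Mul(26, I, Pow(69, Rational(1, 2))))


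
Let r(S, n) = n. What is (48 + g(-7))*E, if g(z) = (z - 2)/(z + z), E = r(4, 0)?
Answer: 0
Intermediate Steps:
E = 0
g(z) = (-2 + z)/(2*z) (g(z) = (-2 + z)/((2*z)) = (-2 + z)*(1/(2*z)) = (-2 + z)/(2*z))
(48 + g(-7))*E = (48 + (½)*(-2 - 7)/(-7))*0 = (48 + (½)*(-⅐)*(-9))*0 = (48 + 9/14)*0 = (681/14)*0 = 0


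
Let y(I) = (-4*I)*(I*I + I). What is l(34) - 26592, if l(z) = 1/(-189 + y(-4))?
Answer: -79775/3 ≈ -26592.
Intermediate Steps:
y(I) = -4*I*(I + I²) (y(I) = (-4*I)*(I² + I) = (-4*I)*(I + I²) = -4*I*(I + I²))
l(z) = ⅓ (l(z) = 1/(-189 + 4*(-4)²*(-1 - 1*(-4))) = 1/(-189 + 4*16*(-1 + 4)) = 1/(-189 + 4*16*3) = 1/(-189 + 192) = 1/3 = ⅓)
l(34) - 26592 = ⅓ - 26592 = -79775/3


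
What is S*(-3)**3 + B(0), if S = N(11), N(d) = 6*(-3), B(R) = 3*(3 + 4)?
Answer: 507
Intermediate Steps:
B(R) = 21 (B(R) = 3*7 = 21)
N(d) = -18
S = -18
S*(-3)**3 + B(0) = -18*(-3)**3 + 21 = -18*(-27) + 21 = 486 + 21 = 507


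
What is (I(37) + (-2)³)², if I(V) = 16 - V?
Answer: 841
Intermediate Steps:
(I(37) + (-2)³)² = ((16 - 1*37) + (-2)³)² = ((16 - 37) - 8)² = (-21 - 8)² = (-29)² = 841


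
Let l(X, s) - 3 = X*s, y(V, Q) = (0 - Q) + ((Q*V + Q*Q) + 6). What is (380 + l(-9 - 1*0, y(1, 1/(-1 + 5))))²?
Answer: 27615025/256 ≈ 1.0787e+5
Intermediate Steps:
y(V, Q) = 6 + Q² - Q + Q*V (y(V, Q) = -Q + ((Q*V + Q²) + 6) = -Q + ((Q² + Q*V) + 6) = -Q + (6 + Q² + Q*V) = 6 + Q² - Q + Q*V)
l(X, s) = 3 + X*s
(380 + l(-9 - 1*0, y(1, 1/(-1 + 5))))² = (380 + (3 + (-9 - 1*0)*(6 + (1/(-1 + 5))² - 1/(-1 + 5) + 1/(-1 + 5))))² = (380 + (3 + (-9 + 0)*(6 + (1/4)² - 1/4 + 1/4)))² = (380 + (3 - 9*(6 + (¼)² - 1*¼ + (¼)*1)))² = (380 + (3 - 9*(6 + 1/16 - ¼ + ¼)))² = (380 + (3 - 9*97/16))² = (380 + (3 - 873/16))² = (380 - 825/16)² = (5255/16)² = 27615025/256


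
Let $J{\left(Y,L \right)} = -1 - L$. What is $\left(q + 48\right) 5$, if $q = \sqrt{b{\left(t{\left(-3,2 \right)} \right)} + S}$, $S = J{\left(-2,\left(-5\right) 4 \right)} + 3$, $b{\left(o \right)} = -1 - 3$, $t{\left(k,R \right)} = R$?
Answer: $240 + 15 \sqrt{2} \approx 261.21$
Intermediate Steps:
$b{\left(o \right)} = -4$
$S = 22$ ($S = \left(-1 - \left(-5\right) 4\right) + 3 = \left(-1 - -20\right) + 3 = \left(-1 + 20\right) + 3 = 19 + 3 = 22$)
$q = 3 \sqrt{2}$ ($q = \sqrt{-4 + 22} = \sqrt{18} = 3 \sqrt{2} \approx 4.2426$)
$\left(q + 48\right) 5 = \left(3 \sqrt{2} + 48\right) 5 = \left(48 + 3 \sqrt{2}\right) 5 = 240 + 15 \sqrt{2}$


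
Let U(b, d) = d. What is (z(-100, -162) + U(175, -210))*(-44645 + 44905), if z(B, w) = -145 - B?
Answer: -66300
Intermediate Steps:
(z(-100, -162) + U(175, -210))*(-44645 + 44905) = ((-145 - 1*(-100)) - 210)*(-44645 + 44905) = ((-145 + 100) - 210)*260 = (-45 - 210)*260 = -255*260 = -66300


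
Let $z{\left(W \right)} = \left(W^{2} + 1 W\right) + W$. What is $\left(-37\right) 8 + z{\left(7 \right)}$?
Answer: $-233$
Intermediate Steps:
$z{\left(W \right)} = W^{2} + 2 W$ ($z{\left(W \right)} = \left(W^{2} + W\right) + W = \left(W + W^{2}\right) + W = W^{2} + 2 W$)
$\left(-37\right) 8 + z{\left(7 \right)} = \left(-37\right) 8 + 7 \left(2 + 7\right) = -296 + 7 \cdot 9 = -296 + 63 = -233$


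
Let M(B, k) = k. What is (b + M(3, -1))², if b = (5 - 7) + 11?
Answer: 64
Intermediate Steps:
b = 9 (b = -2 + 11 = 9)
(b + M(3, -1))² = (9 - 1)² = 8² = 64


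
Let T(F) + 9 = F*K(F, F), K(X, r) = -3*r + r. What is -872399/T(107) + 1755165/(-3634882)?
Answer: 3130861857263/83264241974 ≈ 37.602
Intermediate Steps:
K(X, r) = -2*r
T(F) = -9 - 2*F² (T(F) = -9 + F*(-2*F) = -9 - 2*F²)
-872399/T(107) + 1755165/(-3634882) = -872399/(-9 - 2*107²) + 1755165/(-3634882) = -872399/(-9 - 2*11449) + 1755165*(-1/3634882) = -872399/(-9 - 22898) - 1755165/3634882 = -872399/(-22907) - 1755165/3634882 = -872399*(-1/22907) - 1755165/3634882 = 872399/22907 - 1755165/3634882 = 3130861857263/83264241974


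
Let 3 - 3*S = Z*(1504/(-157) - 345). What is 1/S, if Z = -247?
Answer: -471/13749772 ≈ -3.4255e-5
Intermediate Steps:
S = -13749772/471 (S = 1 - (-247)*(1504/(-157) - 345)/3 = 1 - (-247)*(1504*(-1/157) - 345)/3 = 1 - (-247)*(-1504/157 - 345)/3 = 1 - (-247)*(-55669)/(3*157) = 1 - ⅓*13750243/157 = 1 - 13750243/471 = -13749772/471 ≈ -29193.)
1/S = 1/(-13749772/471) = -471/13749772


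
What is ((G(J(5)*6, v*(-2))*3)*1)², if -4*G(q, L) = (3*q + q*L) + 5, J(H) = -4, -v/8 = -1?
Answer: 904401/16 ≈ 56525.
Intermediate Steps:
v = 8 (v = -8*(-1) = 8)
G(q, L) = -5/4 - 3*q/4 - L*q/4 (G(q, L) = -((3*q + q*L) + 5)/4 = -((3*q + L*q) + 5)/4 = -(5 + 3*q + L*q)/4 = -5/4 - 3*q/4 - L*q/4)
((G(J(5)*6, v*(-2))*3)*1)² = (((-5/4 - (-3)*6 - 8*(-2)*(-4*6)/4)*3)*1)² = (((-5/4 - ¾*(-24) - ¼*(-16)*(-24))*3)*1)² = (((-5/4 + 18 - 96)*3)*1)² = (-317/4*3*1)² = (-951/4*1)² = (-951/4)² = 904401/16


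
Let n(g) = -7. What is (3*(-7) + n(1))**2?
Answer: 784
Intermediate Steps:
(3*(-7) + n(1))**2 = (3*(-7) - 7)**2 = (-21 - 7)**2 = (-28)**2 = 784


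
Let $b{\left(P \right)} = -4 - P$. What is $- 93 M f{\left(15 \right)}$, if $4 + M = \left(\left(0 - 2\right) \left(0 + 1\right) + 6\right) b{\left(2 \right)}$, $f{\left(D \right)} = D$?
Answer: $39060$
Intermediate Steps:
$M = -28$ ($M = -4 + \left(\left(0 - 2\right) \left(0 + 1\right) + 6\right) \left(-4 - 2\right) = -4 + \left(\left(-2\right) 1 + 6\right) \left(-4 - 2\right) = -4 + \left(-2 + 6\right) \left(-6\right) = -4 + 4 \left(-6\right) = -4 - 24 = -28$)
$- 93 M f{\left(15 \right)} = \left(-93\right) \left(-28\right) 15 = 2604 \cdot 15 = 39060$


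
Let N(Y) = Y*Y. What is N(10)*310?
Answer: 31000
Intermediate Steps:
N(Y) = Y²
N(10)*310 = 10²*310 = 100*310 = 31000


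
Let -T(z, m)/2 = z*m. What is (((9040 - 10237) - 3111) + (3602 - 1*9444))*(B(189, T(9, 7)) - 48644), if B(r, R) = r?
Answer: 491818250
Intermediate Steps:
T(z, m) = -2*m*z (T(z, m) = -2*z*m = -2*m*z)
(((9040 - 10237) - 3111) + (3602 - 1*9444))*(B(189, T(9, 7)) - 48644) = (((9040 - 10237) - 3111) + (3602 - 1*9444))*(189 - 48644) = ((-1197 - 3111) + (3602 - 9444))*(-48455) = (-4308 - 5842)*(-48455) = -10150*(-48455) = 491818250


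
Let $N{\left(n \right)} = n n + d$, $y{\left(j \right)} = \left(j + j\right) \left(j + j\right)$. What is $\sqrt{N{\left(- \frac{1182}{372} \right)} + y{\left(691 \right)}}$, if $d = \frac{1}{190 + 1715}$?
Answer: $\frac{\sqrt{26643527359274445}}{118110} \approx 1382.0$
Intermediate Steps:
$d = \frac{1}{1905} \approx 0.00052493$
$y{\left(j \right)} = 4 j^{2}$ ($y{\left(j \right)} = 2 j 2 j = 4 j^{2}$)
$N{\left(n \right)} = \frac{1}{1905} + n^{2}$ ($N{\left(n \right)} = n n + \frac{1}{1905} = n^{2} + \frac{1}{1905} = \frac{1}{1905} + n^{2}$)
$\sqrt{N{\left(- \frac{1182}{372} \right)} + y{\left(691 \right)}} = \sqrt{\left(\frac{1}{1905} + \left(- \frac{1182}{372}\right)^{2}\right) + 4 \cdot 691^{2}} = \sqrt{\left(\frac{1}{1905} + \left(\left(-1182\right) \frac{1}{372}\right)^{2}\right) + 4 \cdot 477481} = \sqrt{\left(\frac{1}{1905} + \left(- \frac{197}{62}\right)^{2}\right) + 1909924} = \sqrt{\left(\frac{1}{1905} + \frac{38809}{3844}\right) + 1909924} = \sqrt{\frac{73934989}{7322820} + 1909924} = \sqrt{\frac{13986103600669}{7322820}} = \frac{\sqrt{26643527359274445}}{118110}$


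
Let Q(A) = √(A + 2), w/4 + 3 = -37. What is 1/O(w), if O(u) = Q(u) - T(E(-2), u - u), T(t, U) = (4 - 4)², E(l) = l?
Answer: -I*√158/158 ≈ -0.079556*I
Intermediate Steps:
T(t, U) = 0 (T(t, U) = 0² = 0)
w = -160 (w = -12 + 4*(-37) = -12 - 148 = -160)
Q(A) = √(2 + A)
O(u) = √(2 + u) (O(u) = √(2 + u) - 1*0 = √(2 + u) + 0 = √(2 + u))
1/O(w) = 1/(√(2 - 160)) = 1/(√(-158)) = 1/(I*√158) = -I*√158/158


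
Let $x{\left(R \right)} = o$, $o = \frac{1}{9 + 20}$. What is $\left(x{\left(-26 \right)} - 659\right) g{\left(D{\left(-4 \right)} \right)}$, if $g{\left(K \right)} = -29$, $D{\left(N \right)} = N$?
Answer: $19110$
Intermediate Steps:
$o = \frac{1}{29} \approx 0.034483$
$x{\left(R \right)} = \frac{1}{29}$
$\left(x{\left(-26 \right)} - 659\right) g{\left(D{\left(-4 \right)} \right)} = \left(\frac{1}{29} - 659\right) \left(-29\right) = \left(- \frac{19110}{29}\right) \left(-29\right) = 19110$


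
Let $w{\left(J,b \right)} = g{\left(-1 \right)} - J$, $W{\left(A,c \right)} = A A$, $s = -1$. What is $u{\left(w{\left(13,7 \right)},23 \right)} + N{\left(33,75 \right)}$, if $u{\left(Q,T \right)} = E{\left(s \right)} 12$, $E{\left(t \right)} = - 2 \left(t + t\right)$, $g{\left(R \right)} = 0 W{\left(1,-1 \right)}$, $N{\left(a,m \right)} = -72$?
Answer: $-24$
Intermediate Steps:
$W{\left(A,c \right)} = A^{2}$
$g{\left(R \right)} = 0$ ($g{\left(R \right)} = 0 \cdot 1^{2} = 0 \cdot 1 = 0$)
$E{\left(t \right)} = - 4 t$ ($E{\left(t \right)} = - 2 \cdot 2 t = - 4 t$)
$w{\left(J,b \right)} = - J$ ($w{\left(J,b \right)} = 0 - J = - J$)
$u{\left(Q,T \right)} = 48$ ($u{\left(Q,T \right)} = \left(-4\right) \left(-1\right) 12 = 4 \cdot 12 = 48$)
$u{\left(w{\left(13,7 \right)},23 \right)} + N{\left(33,75 \right)} = 48 - 72 = -24$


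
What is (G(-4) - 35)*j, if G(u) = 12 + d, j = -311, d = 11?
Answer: 3732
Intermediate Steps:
G(u) = 23 (G(u) = 12 + 11 = 23)
(G(-4) - 35)*j = (23 - 35)*(-311) = -12*(-311) = 3732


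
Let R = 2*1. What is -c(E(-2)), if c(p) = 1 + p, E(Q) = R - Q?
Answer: -5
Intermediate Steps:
R = 2
E(Q) = 2 - Q
-c(E(-2)) = -(1 + (2 - 1*(-2))) = -(1 + (2 + 2)) = -(1 + 4) = -1*5 = -5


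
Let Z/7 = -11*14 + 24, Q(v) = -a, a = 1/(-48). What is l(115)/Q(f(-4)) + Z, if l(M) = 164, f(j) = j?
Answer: 6962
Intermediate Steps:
a = -1/48 ≈ -0.020833
Q(v) = 1/48 (Q(v) = -1*(-1/48) = 1/48)
Z = -910 (Z = 7*(-11*14 + 24) = 7*(-154 + 24) = 7*(-130) = -910)
l(115)/Q(f(-4)) + Z = 164/(1/48) - 910 = 164*48 - 910 = 7872 - 910 = 6962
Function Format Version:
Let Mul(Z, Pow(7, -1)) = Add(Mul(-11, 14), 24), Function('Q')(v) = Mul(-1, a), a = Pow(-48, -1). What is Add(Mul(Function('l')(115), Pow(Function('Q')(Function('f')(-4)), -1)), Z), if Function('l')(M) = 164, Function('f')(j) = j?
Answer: 6962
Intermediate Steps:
a = Rational(-1, 48) ≈ -0.020833
Function('Q')(v) = Rational(1, 48) (Function('Q')(v) = Mul(-1, Rational(-1, 48)) = Rational(1, 48))
Z = -910 (Z = Mul(7, Add(Mul(-11, 14), 24)) = Mul(7, Add(-154, 24)) = Mul(7, -130) = -910)
Add(Mul(Function('l')(115), Pow(Function('Q')(Function('f')(-4)), -1)), Z) = Add(Mul(164, Pow(Rational(1, 48), -1)), -910) = Add(Mul(164, 48), -910) = Add(7872, -910) = 6962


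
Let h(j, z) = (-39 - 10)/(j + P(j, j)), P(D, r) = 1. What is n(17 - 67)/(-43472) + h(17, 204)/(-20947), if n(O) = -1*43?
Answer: 9171553/8195471856 ≈ 0.0011191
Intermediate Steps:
n(O) = -43
h(j, z) = -49/(1 + j) (h(j, z) = (-39 - 10)/(j + 1) = -49/(1 + j))
n(17 - 67)/(-43472) + h(17, 204)/(-20947) = -43/(-43472) - 49/(1 + 17)/(-20947) = -43*(-1/43472) - 49/18*(-1/20947) = 43/43472 - 49*1/18*(-1/20947) = 43/43472 - 49/18*(-1/20947) = 43/43472 + 49/377046 = 9171553/8195471856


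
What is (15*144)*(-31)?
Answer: -66960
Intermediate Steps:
(15*144)*(-31) = 2160*(-31) = -66960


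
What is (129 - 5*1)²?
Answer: 15376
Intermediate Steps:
(129 - 5*1)² = (129 - 5)² = 124² = 15376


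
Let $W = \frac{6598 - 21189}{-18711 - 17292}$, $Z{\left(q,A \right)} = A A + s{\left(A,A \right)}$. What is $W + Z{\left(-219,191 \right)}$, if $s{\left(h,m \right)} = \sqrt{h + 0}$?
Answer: $\frac{1313440034}{36003} + \sqrt{191} \approx 36495.0$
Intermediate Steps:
$s{\left(h,m \right)} = \sqrt{h}$
$Z{\left(q,A \right)} = \sqrt{A} + A^{2}$ ($Z{\left(q,A \right)} = A A + \sqrt{A} = A^{2} + \sqrt{A} = \sqrt{A} + A^{2}$)
$W = \frac{14591}{36003}$ ($W = - \frac{14591}{-36003} = \left(-14591\right) \left(- \frac{1}{36003}\right) = \frac{14591}{36003} \approx 0.40527$)
$W + Z{\left(-219,191 \right)} = \frac{14591}{36003} + \left(\sqrt{191} + 191^{2}\right) = \frac{14591}{36003} + \left(\sqrt{191} + 36481\right) = \frac{14591}{36003} + \left(36481 + \sqrt{191}\right) = \frac{1313440034}{36003} + \sqrt{191}$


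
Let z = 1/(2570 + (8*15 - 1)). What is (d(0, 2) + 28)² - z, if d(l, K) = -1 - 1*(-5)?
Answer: 2753535/2689 ≈ 1024.0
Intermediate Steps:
d(l, K) = 4 (d(l, K) = -1 + 5 = 4)
z = 1/2689 (z = 1/(2570 + (120 - 1)) = 1/(2570 + 119) = 1/2689 ≈ 0.00037189)
(d(0, 2) + 28)² - z = (4 + 28)² - 1*1/2689 = 32² - 1/2689 = 1024 - 1/2689 = 2753535/2689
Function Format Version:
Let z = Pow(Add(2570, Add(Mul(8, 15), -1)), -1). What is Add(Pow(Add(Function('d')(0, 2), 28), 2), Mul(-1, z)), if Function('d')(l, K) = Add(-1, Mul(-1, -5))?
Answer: Rational(2753535, 2689) ≈ 1024.0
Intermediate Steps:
Function('d')(l, K) = 4 (Function('d')(l, K) = Add(-1, 5) = 4)
z = Rational(1, 2689) (z = Pow(Add(2570, Add(120, -1)), -1) = Pow(Add(2570, 119), -1) = Pow(2689, -1) = Rational(1, 2689) ≈ 0.00037189)
Add(Pow(Add(Function('d')(0, 2), 28), 2), Mul(-1, z)) = Add(Pow(Add(4, 28), 2), Mul(-1, Rational(1, 2689))) = Add(Pow(32, 2), Rational(-1, 2689)) = Add(1024, Rational(-1, 2689)) = Rational(2753535, 2689)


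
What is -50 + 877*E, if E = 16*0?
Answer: -50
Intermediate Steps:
E = 0
-50 + 877*E = -50 + 877*0 = -50 + 0 = -50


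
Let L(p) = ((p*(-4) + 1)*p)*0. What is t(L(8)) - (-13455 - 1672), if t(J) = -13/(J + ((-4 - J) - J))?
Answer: 60521/4 ≈ 15130.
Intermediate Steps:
L(p) = 0 (L(p) = ((-4*p + 1)*p)*0 = ((1 - 4*p)*p)*0 = (p*(1 - 4*p))*0 = 0)
t(J) = -13/(-4 - J) (t(J) = -13/(J + (-4 - 2*J)) = -13/(-4 - J))
t(L(8)) - (-13455 - 1672) = 13/(4 + 0) - (-13455 - 1672) = 13/4 - 1*(-15127) = 13*(1/4) + 15127 = 13/4 + 15127 = 60521/4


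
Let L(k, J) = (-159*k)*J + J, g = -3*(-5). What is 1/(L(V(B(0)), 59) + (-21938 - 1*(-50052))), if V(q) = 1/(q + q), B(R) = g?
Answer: 10/278603 ≈ 3.5893e-5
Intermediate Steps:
g = 15
B(R) = 15
V(q) = 1/(2*q)
L(k, J) = J - 159*J*k (L(k, J) = -159*J*k + J = J - 159*J*k)
1/(L(V(B(0)), 59) + (-21938 - 1*(-50052))) = 1/(59*(1 - 159/(2*15)) + (-21938 - 1*(-50052))) = 1/(59*(1 - 159/(2*15)) + (-21938 + 50052)) = 1/(59*(1 - 159*1/30) + 28114) = 1/(59*(1 - 53/10) + 28114) = 1/(59*(-43/10) + 28114) = 1/(-2537/10 + 28114) = 1/(278603/10) = 10/278603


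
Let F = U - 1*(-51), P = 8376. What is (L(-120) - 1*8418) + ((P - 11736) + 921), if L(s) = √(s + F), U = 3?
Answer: -10857 + I*√66 ≈ -10857.0 + 8.124*I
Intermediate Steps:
F = 54 (F = 3 - 1*(-51) = 3 + 51 = 54)
L(s) = √(54 + s) (L(s) = √(s + 54) = √(54 + s))
(L(-120) - 1*8418) + ((P - 11736) + 921) = (√(54 - 120) - 1*8418) + ((8376 - 11736) + 921) = (√(-66) - 8418) + (-3360 + 921) = (I*√66 - 8418) - 2439 = (-8418 + I*√66) - 2439 = -10857 + I*√66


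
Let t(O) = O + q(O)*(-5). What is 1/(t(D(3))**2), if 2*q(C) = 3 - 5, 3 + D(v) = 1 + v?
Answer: 1/36 ≈ 0.027778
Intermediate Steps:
D(v) = -2 + v (D(v) = -3 + (1 + v) = -2 + v)
q(C) = -1 (q(C) = (3 - 5)/2 = (1/2)*(-2) = -1)
t(O) = 5 + O (t(O) = O - 1*(-5) = O + 5 = 5 + O)
1/(t(D(3))**2) = 1/((5 + (-2 + 3))**2) = 1/((5 + 1)**2) = 1/(6**2) = 1/36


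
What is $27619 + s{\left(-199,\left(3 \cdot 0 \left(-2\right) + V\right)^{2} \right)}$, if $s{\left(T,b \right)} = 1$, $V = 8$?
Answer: $27620$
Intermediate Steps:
$27619 + s{\left(-199,\left(3 \cdot 0 \left(-2\right) + V\right)^{2} \right)} = 27619 + 1 = 27620$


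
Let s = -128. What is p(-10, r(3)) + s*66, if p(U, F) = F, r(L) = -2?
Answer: -8450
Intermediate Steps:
p(-10, r(3)) + s*66 = -2 - 128*66 = -2 - 8448 = -8450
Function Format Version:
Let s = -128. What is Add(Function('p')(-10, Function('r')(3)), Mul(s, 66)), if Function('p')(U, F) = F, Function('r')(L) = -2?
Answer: -8450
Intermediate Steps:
Add(Function('p')(-10, Function('r')(3)), Mul(s, 66)) = Add(-2, Mul(-128, 66)) = Add(-2, -8448) = -8450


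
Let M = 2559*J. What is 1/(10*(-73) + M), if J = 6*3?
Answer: 1/45332 ≈ 2.2059e-5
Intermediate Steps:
J = 18
M = 46062 (M = 2559*18 = 46062)
1/(10*(-73) + M) = 1/(10*(-73) + 46062) = 1/(-730 + 46062) = 1/45332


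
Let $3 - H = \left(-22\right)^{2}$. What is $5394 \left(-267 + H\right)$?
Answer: $-4034712$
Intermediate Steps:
$H = -481$ ($H = 3 - \left(-22\right)^{2} = 3 - 484 = -481$)
$5394 \left(-267 + H\right) = 5394 \left(-267 - 481\right) = 5394 \left(-748\right) = -4034712$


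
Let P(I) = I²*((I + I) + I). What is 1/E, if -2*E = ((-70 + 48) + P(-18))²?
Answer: -1/153440162 ≈ -6.5172e-9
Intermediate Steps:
P(I) = 3*I³ (P(I) = I²*(2*I + I) = I²*(3*I) = 3*I³)
E = -153440162 (E = -((-70 + 48) + 3*(-18)³)²/2 = -(-22 + 3*(-5832))²/2 = -(-22 - 17496)²/2 = -½*(-17518)² = -½*306880324 = -153440162)
1/E = 1/(-153440162) = -1/153440162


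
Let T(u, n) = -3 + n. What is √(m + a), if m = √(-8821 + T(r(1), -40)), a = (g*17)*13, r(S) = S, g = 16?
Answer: 2*√(884 + I*√554) ≈ 59.47 + 0.79157*I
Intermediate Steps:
a = 3536 (a = (16*17)*13 = 272*13 = 3536)
m = 4*I*√554 (m = √(-8821 + (-3 - 40)) = √(-8821 - 43) = √(-8864) = 4*I*√554 ≈ 94.149*I)
√(m + a) = √(4*I*√554 + 3536) = √(3536 + 4*I*√554)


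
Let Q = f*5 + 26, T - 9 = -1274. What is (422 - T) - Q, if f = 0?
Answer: 1661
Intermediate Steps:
T = -1265 (T = 9 - 1274 = -1265)
Q = 26 (Q = 0*5 + 26 = 0 + 26 = 26)
(422 - T) - Q = (422 - 1*(-1265)) - 1*26 = (422 + 1265) - 26 = 1687 - 26 = 1661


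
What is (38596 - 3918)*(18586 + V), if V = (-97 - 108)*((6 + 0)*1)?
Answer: 601871368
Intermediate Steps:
V = -1230 ≈ -1230.0
(38596 - 3918)*(18586 + V) = (38596 - 3918)*(18586 - 1230) = 34678*17356 = 601871368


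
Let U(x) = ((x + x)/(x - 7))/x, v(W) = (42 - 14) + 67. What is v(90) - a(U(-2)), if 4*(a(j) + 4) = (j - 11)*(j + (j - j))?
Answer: 15937/162 ≈ 98.377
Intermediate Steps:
v(W) = 95 (v(W) = 28 + 67 = 95)
U(x) = 2/(-7 + x) (U(x) = ((2*x)/(-7 + x))/x = (2*x/(-7 + x))/x = 2/(-7 + x))
a(j) = -4 + j*(-11 + j)/4 (a(j) = -4 + ((j - 11)*(j + (j - j)))/4 = -4 + ((-11 + j)*(j + 0))/4 = -4 + ((-11 + j)*j)/4 = -4 + (j*(-11 + j))/4 = -4 + j*(-11 + j)/4)
v(90) - a(U(-2)) = 95 - (-4 - 11/(2*(-7 - 2)) + (2/(-7 - 2))**2/4) = 95 - (-4 - 11/(2*(-9)) + (2/(-9))**2/4) = 95 - (-4 - 11*(-1)/(2*9) + (2*(-1/9))**2/4) = 95 - (-4 - 11/4*(-2/9) + (-2/9)**2/4) = 95 - (-4 + 11/18 + (1/4)*(4/81)) = 95 - (-4 + 11/18 + 1/81) = 95 - 1*(-547/162) = 95 + 547/162 = 15937/162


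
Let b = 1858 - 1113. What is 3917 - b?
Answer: 3172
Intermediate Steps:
b = 745
3917 - b = 3917 - 1*745 = 3917 - 745 = 3172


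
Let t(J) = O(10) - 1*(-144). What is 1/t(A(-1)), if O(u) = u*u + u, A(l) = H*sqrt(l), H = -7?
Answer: 1/254 ≈ 0.0039370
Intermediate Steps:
A(l) = -7*sqrt(l)
O(u) = u + u**2 (O(u) = u**2 + u = u + u**2)
t(J) = 254 (t(J) = 10*(1 + 10) - 1*(-144) = 10*11 + 144 = 110 + 144 = 254)
1/t(A(-1)) = 1/254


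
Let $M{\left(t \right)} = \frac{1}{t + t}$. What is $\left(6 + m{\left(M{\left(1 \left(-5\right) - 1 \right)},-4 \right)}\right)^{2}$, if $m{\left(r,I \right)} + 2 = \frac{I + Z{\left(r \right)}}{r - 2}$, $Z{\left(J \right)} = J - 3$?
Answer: $\frac{1369}{25} \approx 54.76$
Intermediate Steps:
$M{\left(t \right)} = \frac{1}{2 t}$
$Z{\left(J \right)} = -3 + J$
$m{\left(r,I \right)} = -2 + \frac{-3 + I + r}{-2 + r}$ ($m{\left(r,I \right)} = -2 + \frac{I + \left(-3 + r\right)}{r - 2} = -2 + \frac{-3 + I + r}{-2 + r}$)
$\left(6 + m{\left(M{\left(1 \left(-5\right) - 1 \right)},-4 \right)}\right)^{2} = \left(6 + \frac{1 - 4 - \frac{1}{2 \left(1 \left(-5\right) - 1\right)}}{-2 + \frac{1}{2 \left(1 \left(-5\right) - 1\right)}}\right)^{2} = \left(6 + \frac{1 - 4 - \frac{1}{2 \left(-5 - 1\right)}}{-2 + \frac{1}{2 \left(-5 - 1\right)}}\right)^{2} = \left(6 + \frac{1 - 4 - \frac{1}{2 \left(-6\right)}}{-2 + \frac{1}{2 \left(-6\right)}}\right)^{2} = \left(6 + \frac{1 - 4 - \frac{1}{2} \left(- \frac{1}{6}\right)}{-2 + \frac{1}{2} \left(- \frac{1}{6}\right)}\right)^{2} = \left(6 + \frac{1 - 4 - - \frac{1}{12}}{-2 - \frac{1}{12}}\right)^{2} = \left(6 + \frac{1 - 4 + \frac{1}{12}}{- \frac{25}{12}}\right)^{2} = \left(6 - - \frac{7}{5}\right)^{2} = \left(6 + \frac{7}{5}\right)^{2} = \left(\frac{37}{5}\right)^{2} = \frac{1369}{25}$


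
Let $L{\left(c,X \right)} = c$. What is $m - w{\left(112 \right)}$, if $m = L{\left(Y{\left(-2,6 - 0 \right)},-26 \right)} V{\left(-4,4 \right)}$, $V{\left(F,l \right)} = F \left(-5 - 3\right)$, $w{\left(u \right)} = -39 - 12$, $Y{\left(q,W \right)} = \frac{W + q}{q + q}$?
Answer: $19$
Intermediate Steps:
$Y{\left(q,W \right)} = \frac{W + q}{2 q}$
$w{\left(u \right)} = -51$
$V{\left(F,l \right)} = - 8 F$ ($V{\left(F,l \right)} = F \left(-8\right) = - 8 F$)
$m = -32$ ($m = \frac{\left(6 - 0\right) - 2}{2 \left(-2\right)} \left(\left(-8\right) \left(-4\right)\right) = \frac{1}{2} \left(- \frac{1}{2}\right) \left(\left(6 + 0\right) - 2\right) 32 = \frac{1}{2} \left(- \frac{1}{2}\right) \left(6 - 2\right) 32 = \frac{1}{2} \left(- \frac{1}{2}\right) 4 \cdot 32 = \left(-1\right) 32 = -32$)
$m - w{\left(112 \right)} = -32 - -51 = -32 + 51 = 19$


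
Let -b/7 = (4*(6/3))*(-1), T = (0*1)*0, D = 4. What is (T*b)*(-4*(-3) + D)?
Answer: 0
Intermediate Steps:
T = 0 (T = 0*0 = 0)
b = 56 (b = -7*4*(6/3)*(-1) = -7*4*(6*(1/3))*(-1) = -7*4*2*(-1) = -56*(-1) = -7*(-8) = 56)
(T*b)*(-4*(-3) + D) = (0*56)*(-4*(-3) + 4) = 0*(12 + 4) = 0*16 = 0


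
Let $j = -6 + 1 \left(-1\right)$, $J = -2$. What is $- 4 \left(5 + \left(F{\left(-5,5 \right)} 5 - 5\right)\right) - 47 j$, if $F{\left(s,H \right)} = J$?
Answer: $369$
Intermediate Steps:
$F{\left(s,H \right)} = -2$
$j = -7$ ($j = -6 - 1 = -7$)
$- 4 \left(5 + \left(F{\left(-5,5 \right)} 5 - 5\right)\right) - 47 j = - 4 \left(5 - 15\right) - -329 = - 4 \left(5 - 15\right) + 329 = \left(-4\right) \left(-10\right) + 329 = 40 + 329 = 369$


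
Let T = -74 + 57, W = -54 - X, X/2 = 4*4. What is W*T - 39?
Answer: 1423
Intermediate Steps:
X = 32 (X = 2*(4*4) = 2*16 = 32)
W = -86 (W = -54 - 1*32 = -54 - 32 = -86)
T = -17
W*T - 39 = -86*(-17) - 39 = 1462 - 39 = 1423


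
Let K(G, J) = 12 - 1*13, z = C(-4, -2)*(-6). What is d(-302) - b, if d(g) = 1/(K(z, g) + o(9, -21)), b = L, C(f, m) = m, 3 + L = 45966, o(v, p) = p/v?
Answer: -459633/10 ≈ -45963.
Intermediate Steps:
L = 45963 (L = -3 + 45966 = 45963)
b = 45963
z = 12 (z = -2*(-6) = 12)
K(G, J) = -1 (K(G, J) = 12 - 13 = -1)
d(g) = -3/10 (d(g) = 1/(-1 - 21/9) = 1/(-1 - 21*⅑) = 1/(-1 - 7/3) = 1/(-10/3) = -3/10)
d(-302) - b = -3/10 - 1*45963 = -3/10 - 45963 = -459633/10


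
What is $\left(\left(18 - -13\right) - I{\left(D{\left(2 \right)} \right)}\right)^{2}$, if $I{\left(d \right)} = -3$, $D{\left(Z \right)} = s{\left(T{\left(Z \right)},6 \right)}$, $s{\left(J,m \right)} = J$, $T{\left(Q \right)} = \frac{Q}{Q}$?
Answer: $1156$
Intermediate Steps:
$T{\left(Q \right)} = 1$
$D{\left(Z \right)} = 1$
$\left(\left(18 - -13\right) - I{\left(D{\left(2 \right)} \right)}\right)^{2} = \left(\left(18 - -13\right) - -3\right)^{2} = \left(\left(18 + 13\right) + 3\right)^{2} = \left(31 + 3\right)^{2} = 34^{2} = 1156$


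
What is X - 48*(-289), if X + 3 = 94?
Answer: 13963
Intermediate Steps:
X = 91 (X = -3 + 94 = 91)
X - 48*(-289) = 91 - 48*(-289) = 91 + 13872 = 13963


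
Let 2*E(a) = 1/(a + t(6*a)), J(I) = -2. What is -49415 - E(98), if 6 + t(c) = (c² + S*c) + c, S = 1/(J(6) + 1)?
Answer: -34178971881/691672 ≈ -49415.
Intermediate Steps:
S = -1 (S = 1/(-2 + 1) = 1/(-1) = -1)
t(c) = -6 + c² (t(c) = -6 + ((c² - c) + c) = -6 + c²)
E(a) = 1/(2*(-6 + a + 36*a²)) (E(a) = 1/(2*(a + (-6 + (6*a)²))) = 1/(2*(a + (-6 + 36*a²))) = 1/(2*(-6 + a + 36*a²)))
-49415 - E(98) = -49415 - 1/(2*(-6 + 98 + 36*98²)) = -49415 - 1/(2*(-6 + 98 + 36*9604)) = -49415 - 1/(2*(-6 + 98 + 345744)) = -49415 - 1/(2*345836) = -49415 - 1*1/691672 = -49415 - 1/691672 = -34178971881/691672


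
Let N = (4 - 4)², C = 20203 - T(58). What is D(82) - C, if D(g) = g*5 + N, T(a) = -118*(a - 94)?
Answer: -15545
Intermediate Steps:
T(a) = 11092 - 118*a (T(a) = -118*(-94 + a) = 11092 - 118*a)
C = 15955 (C = 20203 - (11092 - 118*58) = 20203 - (11092 - 6844) = 20203 - 1*4248 = 20203 - 4248 = 15955)
N = 0 (N = 0² = 0)
D(g) = 5*g (D(g) = g*5 + 0 = 5*g + 0 = 5*g)
D(82) - C = 5*82 - 1*15955 = 410 - 15955 = -15545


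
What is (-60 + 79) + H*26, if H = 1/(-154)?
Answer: 1450/77 ≈ 18.831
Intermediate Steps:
H = -1/154 ≈ -0.0064935
(-60 + 79) + H*26 = (-60 + 79) - 1/154*26 = 19 - 13/77 = 1450/77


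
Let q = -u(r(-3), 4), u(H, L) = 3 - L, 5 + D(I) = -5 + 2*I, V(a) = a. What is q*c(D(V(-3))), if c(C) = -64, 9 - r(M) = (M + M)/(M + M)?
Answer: -64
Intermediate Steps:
r(M) = 8 (r(M) = 9 - (M + M)/(M + M) = 9 - 2*M/(2*M) = 9 - 2*M*1/(2*M) = 9 - 1*1 = 9 - 1 = 8)
D(I) = -10 + 2*I (D(I) = -5 + (-5 + 2*I) = -10 + 2*I)
q = 1 (q = -(3 - 1*4) = -(3 - 4) = -1*(-1) = 1)
q*c(D(V(-3))) = 1*(-64) = -64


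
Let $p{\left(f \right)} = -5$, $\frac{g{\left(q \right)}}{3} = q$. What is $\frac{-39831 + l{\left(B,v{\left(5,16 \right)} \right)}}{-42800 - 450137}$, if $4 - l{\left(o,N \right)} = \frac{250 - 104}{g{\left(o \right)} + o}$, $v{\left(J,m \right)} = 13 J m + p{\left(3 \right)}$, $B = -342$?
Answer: $\frac{27241595}{337168908} \approx 0.080795$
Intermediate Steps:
$g{\left(q \right)} = 3 q$
$v{\left(J,m \right)} = -5 + 13 J m$ ($v{\left(J,m \right)} = 13 J m - 5 = -5 + 13 J m$)
$l{\left(o,N \right)} = 4 - \frac{73}{2 o}$ ($l{\left(o,N \right)} = 4 - \frac{250 - 104}{3 o + o} = 4 - \frac{146}{4 o} = 4 - 146 \frac{1}{4 o} = 4 - \frac{73}{2 o}$)
$\frac{-39831 + l{\left(B,v{\left(5,16 \right)} \right)}}{-42800 - 450137} = \frac{-39831 + \left(4 - \frac{73}{2 \left(-342\right)}\right)}{-42800 - 450137} = \frac{-39831 + \left(4 - - \frac{73}{684}\right)}{-492937} = \left(-39831 + \left(4 + \frac{73}{684}\right)\right) \left(- \frac{1}{492937}\right) = \left(-39831 + \frac{2809}{684}\right) \left(- \frac{1}{492937}\right) = \left(- \frac{27241595}{684}\right) \left(- \frac{1}{492937}\right) = \frac{27241595}{337168908}$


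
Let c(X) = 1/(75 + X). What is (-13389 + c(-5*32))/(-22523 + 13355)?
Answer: 569033/389640 ≈ 1.4604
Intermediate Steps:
(-13389 + c(-5*32))/(-22523 + 13355) = (-13389 + 1/(75 - 5*32))/(-22523 + 13355) = (-13389 + 1/(75 - 160))/(-9168) = (-13389 + 1/(-85))*(-1/9168) = (-13389 - 1/85)*(-1/9168) = -1138066/85*(-1/9168) = 569033/389640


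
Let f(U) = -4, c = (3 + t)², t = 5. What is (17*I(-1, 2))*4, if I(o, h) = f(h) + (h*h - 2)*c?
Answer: 8432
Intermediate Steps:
c = 64 (c = (3 + 5)² = 8² = 64)
I(o, h) = -132 + 64*h² (I(o, h) = -4 + (h*h - 2)*64 = -4 + (h² - 2)*64 = -4 + (-2 + h²)*64 = -4 + (-128 + 64*h²) = -132 + 64*h²)
(17*I(-1, 2))*4 = (17*(-132 + 64*2²))*4 = (17*(-132 + 64*4))*4 = (17*(-132 + 256))*4 = (17*124)*4 = 2108*4 = 8432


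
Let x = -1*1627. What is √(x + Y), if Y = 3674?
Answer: √2047 ≈ 45.244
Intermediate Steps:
x = -1627
√(x + Y) = √(-1627 + 3674) = √2047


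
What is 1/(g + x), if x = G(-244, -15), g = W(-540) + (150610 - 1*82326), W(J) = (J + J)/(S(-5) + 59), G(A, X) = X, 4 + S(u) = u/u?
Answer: 7/477748 ≈ 1.4652e-5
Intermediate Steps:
S(u) = -3 (S(u) = -4 + u/u = -4 + 1 = -3)
W(J) = J/28 (W(J) = (J + J)/(-3 + 59) = (2*J)/56 = (2*J)*(1/56) = J/28)
g = 477853/7 (g = (1/28)*(-540) + (150610 - 1*82326) = -135/7 + (150610 - 82326) = -135/7 + 68284 = 477853/7 ≈ 68265.)
x = -15
1/(g + x) = 1/(477853/7 - 15) = 1/(477748/7) = 7/477748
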